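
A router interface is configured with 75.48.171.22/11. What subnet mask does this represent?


/11 means 11 network bits, 21 host bits
Binary: 11111111111000000000000000000000
Mask: 255.224.0.0


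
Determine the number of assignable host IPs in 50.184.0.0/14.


Host bits = 32 - 14 = 18
Total addresses = 2^18 = 262144
Usable = total - 2 (network and broadcast)
Usable hosts: 262142


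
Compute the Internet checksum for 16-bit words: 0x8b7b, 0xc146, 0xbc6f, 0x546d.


Sum all words (with carry folding):
+ 0x8b7b = 0x8b7b
+ 0xc146 = 0x4cc2
+ 0xbc6f = 0x0932
+ 0x546d = 0x5d9f
One's complement: ~0x5d9f
Checksum = 0xa260


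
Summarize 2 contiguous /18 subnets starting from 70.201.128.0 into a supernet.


Original prefix: /18
Number of subnets: 2 = 2^1
New prefix = 18 - 1 = 17
Supernet: 70.201.128.0/17


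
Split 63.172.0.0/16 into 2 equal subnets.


New prefix = 16 + 1 = 17
Each subnet has 32768 addresses
  63.172.0.0/17
  63.172.128.0/17
Subnets: 63.172.0.0/17, 63.172.128.0/17


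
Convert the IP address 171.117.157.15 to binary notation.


171 = 10101011
117 = 01110101
157 = 10011101
15 = 00001111
Binary: 10101011.01110101.10011101.00001111


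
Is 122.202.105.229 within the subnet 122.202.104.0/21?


Subnet network: 122.202.104.0
Test IP AND mask: 122.202.104.0
Yes, 122.202.105.229 is in 122.202.104.0/21


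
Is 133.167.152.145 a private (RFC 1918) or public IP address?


RFC 1918 private ranges:
  10.0.0.0/8 (10.0.0.0 - 10.255.255.255)
  172.16.0.0/12 (172.16.0.0 - 172.31.255.255)
  192.168.0.0/16 (192.168.0.0 - 192.168.255.255)
Public (not in any RFC 1918 range)


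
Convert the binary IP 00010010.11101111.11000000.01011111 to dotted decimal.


00010010 = 18
11101111 = 239
11000000 = 192
01011111 = 95
IP: 18.239.192.95


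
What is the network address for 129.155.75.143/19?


IP:   10000001.10011011.01001011.10001111
Mask: 11111111.11111111.11100000.00000000
AND operation:
Net:  10000001.10011011.01000000.00000000
Network: 129.155.64.0/19


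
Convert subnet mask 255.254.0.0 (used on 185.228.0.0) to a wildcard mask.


Subnet mask: 255.254.0.0
Wildcard = 255.255.255.255 - subnet mask
255 - 255 = 0
255 - 254 = 1
255 - 0 = 255
255 - 0 = 255
Wildcard: 0.1.255.255


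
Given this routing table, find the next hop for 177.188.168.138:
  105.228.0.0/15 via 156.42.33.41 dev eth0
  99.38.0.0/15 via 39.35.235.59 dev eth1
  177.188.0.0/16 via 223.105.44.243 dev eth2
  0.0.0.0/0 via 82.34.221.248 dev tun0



Longest prefix match for 177.188.168.138:
  /15 105.228.0.0: no
  /15 99.38.0.0: no
  /16 177.188.0.0: MATCH
  /0 0.0.0.0: MATCH
Selected: next-hop 223.105.44.243 via eth2 (matched /16)


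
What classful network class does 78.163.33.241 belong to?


First octet: 78
Binary: 01001110
0xxxxxxx -> Class A (1-126)
Class A, default mask 255.0.0.0 (/8)


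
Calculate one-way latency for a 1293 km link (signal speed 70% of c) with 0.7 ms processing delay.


Speed = 0.7 * 3e5 km/s = 210000 km/s
Propagation delay = 1293 / 210000 = 0.0062 s = 6.1571 ms
Processing delay = 0.7 ms
Total one-way latency = 6.8571 ms


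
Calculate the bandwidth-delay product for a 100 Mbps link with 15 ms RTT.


BDP = bandwidth * RTT
= 100 Mbps * 15 ms
= 100 * 1e6 * 15 / 1000 bits
= 1500000 bits
= 187500 bytes
= 183.1055 KB
BDP = 1500000 bits (187500 bytes)


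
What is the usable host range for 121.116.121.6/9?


Network: 121.0.0.0
Broadcast: 121.127.255.255
First usable = network + 1
Last usable = broadcast - 1
Range: 121.0.0.1 to 121.127.255.254


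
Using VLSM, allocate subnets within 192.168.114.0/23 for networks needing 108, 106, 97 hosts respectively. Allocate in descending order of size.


108 hosts -> /25 (126 usable): 192.168.114.0/25
106 hosts -> /25 (126 usable): 192.168.114.128/25
97 hosts -> /25 (126 usable): 192.168.115.0/25
Allocation: 192.168.114.0/25 (108 hosts, 126 usable); 192.168.114.128/25 (106 hosts, 126 usable); 192.168.115.0/25 (97 hosts, 126 usable)


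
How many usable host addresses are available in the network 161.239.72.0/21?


Host bits = 32 - 21 = 11
Total addresses = 2^11 = 2048
Usable = total - 2 (network and broadcast)
Usable hosts: 2046


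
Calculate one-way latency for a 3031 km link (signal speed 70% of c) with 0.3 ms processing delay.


Speed = 0.7 * 3e5 km/s = 210000 km/s
Propagation delay = 3031 / 210000 = 0.0144 s = 14.4333 ms
Processing delay = 0.3 ms
Total one-way latency = 14.7333 ms


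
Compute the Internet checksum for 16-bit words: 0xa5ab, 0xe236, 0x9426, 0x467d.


Sum all words (with carry folding):
+ 0xa5ab = 0xa5ab
+ 0xe236 = 0x87e2
+ 0x9426 = 0x1c09
+ 0x467d = 0x6286
One's complement: ~0x6286
Checksum = 0x9d79


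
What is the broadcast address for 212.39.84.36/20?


Network: 212.39.80.0/20
Host bits = 12
Set all host bits to 1:
Broadcast: 212.39.95.255


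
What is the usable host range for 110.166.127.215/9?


Network: 110.128.0.0
Broadcast: 110.255.255.255
First usable = network + 1
Last usable = broadcast - 1
Range: 110.128.0.1 to 110.255.255.254


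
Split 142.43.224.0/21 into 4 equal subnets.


New prefix = 21 + 2 = 23
Each subnet has 512 addresses
  142.43.224.0/23
  142.43.226.0/23
  142.43.228.0/23
  142.43.230.0/23
Subnets: 142.43.224.0/23, 142.43.226.0/23, 142.43.228.0/23, 142.43.230.0/23


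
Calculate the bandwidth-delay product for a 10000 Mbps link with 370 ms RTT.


BDP = bandwidth * RTT
= 10000 Mbps * 370 ms
= 10000 * 1e6 * 370 / 1000 bits
= 3700000000 bits
= 462500000 bytes
= 451660.1562 KB
BDP = 3700000000 bits (462500000 bytes)


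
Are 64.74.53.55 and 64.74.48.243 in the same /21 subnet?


Mask: 255.255.248.0
64.74.53.55 AND mask = 64.74.48.0
64.74.48.243 AND mask = 64.74.48.0
Yes, same subnet (64.74.48.0)


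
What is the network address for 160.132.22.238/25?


IP:   10100000.10000100.00010110.11101110
Mask: 11111111.11111111.11111111.10000000
AND operation:
Net:  10100000.10000100.00010110.10000000
Network: 160.132.22.128/25


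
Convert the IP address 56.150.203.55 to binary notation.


56 = 00111000
150 = 10010110
203 = 11001011
55 = 00110111
Binary: 00111000.10010110.11001011.00110111


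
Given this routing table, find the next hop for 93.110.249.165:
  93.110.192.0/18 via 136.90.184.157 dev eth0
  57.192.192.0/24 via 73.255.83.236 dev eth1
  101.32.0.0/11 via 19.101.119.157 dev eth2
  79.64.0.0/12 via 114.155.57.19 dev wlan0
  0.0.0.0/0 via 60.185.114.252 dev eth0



Longest prefix match for 93.110.249.165:
  /18 93.110.192.0: MATCH
  /24 57.192.192.0: no
  /11 101.32.0.0: no
  /12 79.64.0.0: no
  /0 0.0.0.0: MATCH
Selected: next-hop 136.90.184.157 via eth0 (matched /18)


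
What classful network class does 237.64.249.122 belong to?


First octet: 237
Binary: 11101101
1110xxxx -> Class D (224-239)
Class D (multicast), default mask N/A


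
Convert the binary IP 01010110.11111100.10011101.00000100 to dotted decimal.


01010110 = 86
11111100 = 252
10011101 = 157
00000100 = 4
IP: 86.252.157.4


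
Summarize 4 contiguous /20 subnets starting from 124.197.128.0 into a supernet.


Original prefix: /20
Number of subnets: 4 = 2^2
New prefix = 20 - 2 = 18
Supernet: 124.197.128.0/18


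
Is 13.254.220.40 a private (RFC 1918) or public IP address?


RFC 1918 private ranges:
  10.0.0.0/8 (10.0.0.0 - 10.255.255.255)
  172.16.0.0/12 (172.16.0.0 - 172.31.255.255)
  192.168.0.0/16 (192.168.0.0 - 192.168.255.255)
Public (not in any RFC 1918 range)


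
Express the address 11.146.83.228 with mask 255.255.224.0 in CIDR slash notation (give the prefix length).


Binary: 11111111.11111111.11100000.00000000
Count leading 1s
Prefix: /19


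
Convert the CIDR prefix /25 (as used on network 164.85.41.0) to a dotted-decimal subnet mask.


/25 means 25 network bits, 7 host bits
Binary: 11111111111111111111111110000000
Mask: 255.255.255.128


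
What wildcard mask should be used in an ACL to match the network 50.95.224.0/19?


Subnet mask: 255.255.224.0
Wildcard = 255.255.255.255 - subnet mask
255 - 255 = 0
255 - 255 = 0
255 - 224 = 31
255 - 0 = 255
Wildcard: 0.0.31.255


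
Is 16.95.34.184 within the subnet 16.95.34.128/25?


Subnet network: 16.95.34.128
Test IP AND mask: 16.95.34.128
Yes, 16.95.34.184 is in 16.95.34.128/25


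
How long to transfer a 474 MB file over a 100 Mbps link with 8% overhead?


Effective throughput = 100 * (1 - 8/100) = 92 Mbps
File size in Mb = 474 * 8 = 3792 Mb
Time = 3792 / 92
Time = 41.2174 seconds


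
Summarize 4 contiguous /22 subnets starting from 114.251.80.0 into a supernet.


Original prefix: /22
Number of subnets: 4 = 2^2
New prefix = 22 - 2 = 20
Supernet: 114.251.80.0/20


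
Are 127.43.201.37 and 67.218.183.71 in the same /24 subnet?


Mask: 255.255.255.0
127.43.201.37 AND mask = 127.43.201.0
67.218.183.71 AND mask = 67.218.183.0
No, different subnets (127.43.201.0 vs 67.218.183.0)


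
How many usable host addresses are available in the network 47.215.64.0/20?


Host bits = 32 - 20 = 12
Total addresses = 2^12 = 4096
Usable = total - 2 (network and broadcast)
Usable hosts: 4094


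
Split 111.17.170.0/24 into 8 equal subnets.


New prefix = 24 + 3 = 27
Each subnet has 32 addresses
  111.17.170.0/27
  111.17.170.32/27
  111.17.170.64/27
  111.17.170.96/27
  111.17.170.128/27
  111.17.170.160/27
  111.17.170.192/27
  111.17.170.224/27
Subnets: 111.17.170.0/27, 111.17.170.32/27, 111.17.170.64/27, 111.17.170.96/27, 111.17.170.128/27, 111.17.170.160/27, 111.17.170.192/27, 111.17.170.224/27


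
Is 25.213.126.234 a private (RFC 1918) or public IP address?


RFC 1918 private ranges:
  10.0.0.0/8 (10.0.0.0 - 10.255.255.255)
  172.16.0.0/12 (172.16.0.0 - 172.31.255.255)
  192.168.0.0/16 (192.168.0.0 - 192.168.255.255)
Public (not in any RFC 1918 range)


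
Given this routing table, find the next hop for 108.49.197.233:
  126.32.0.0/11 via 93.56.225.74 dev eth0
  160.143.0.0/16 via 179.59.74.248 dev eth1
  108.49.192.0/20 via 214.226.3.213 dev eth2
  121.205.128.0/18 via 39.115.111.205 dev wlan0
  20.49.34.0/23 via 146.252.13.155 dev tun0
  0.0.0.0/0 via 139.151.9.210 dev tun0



Longest prefix match for 108.49.197.233:
  /11 126.32.0.0: no
  /16 160.143.0.0: no
  /20 108.49.192.0: MATCH
  /18 121.205.128.0: no
  /23 20.49.34.0: no
  /0 0.0.0.0: MATCH
Selected: next-hop 214.226.3.213 via eth2 (matched /20)


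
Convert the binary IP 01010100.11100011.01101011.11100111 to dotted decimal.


01010100 = 84
11100011 = 227
01101011 = 107
11100111 = 231
IP: 84.227.107.231


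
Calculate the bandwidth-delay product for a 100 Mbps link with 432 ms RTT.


BDP = bandwidth * RTT
= 100 Mbps * 432 ms
= 100 * 1e6 * 432 / 1000 bits
= 43200000 bits
= 5400000 bytes
= 5273.4375 KB
BDP = 43200000 bits (5400000 bytes)


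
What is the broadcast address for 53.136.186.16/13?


Network: 53.136.0.0/13
Host bits = 19
Set all host bits to 1:
Broadcast: 53.143.255.255


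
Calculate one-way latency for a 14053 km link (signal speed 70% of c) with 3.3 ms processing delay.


Speed = 0.7 * 3e5 km/s = 210000 km/s
Propagation delay = 14053 / 210000 = 0.0669 s = 66.919 ms
Processing delay = 3.3 ms
Total one-way latency = 70.219 ms


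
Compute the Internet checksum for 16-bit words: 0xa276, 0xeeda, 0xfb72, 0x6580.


Sum all words (with carry folding):
+ 0xa276 = 0xa276
+ 0xeeda = 0x9151
+ 0xfb72 = 0x8cc4
+ 0x6580 = 0xf244
One's complement: ~0xf244
Checksum = 0x0dbb


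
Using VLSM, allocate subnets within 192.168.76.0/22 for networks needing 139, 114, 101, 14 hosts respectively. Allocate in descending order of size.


139 hosts -> /24 (254 usable): 192.168.76.0/24
114 hosts -> /25 (126 usable): 192.168.77.0/25
101 hosts -> /25 (126 usable): 192.168.77.128/25
14 hosts -> /28 (14 usable): 192.168.78.0/28
Allocation: 192.168.76.0/24 (139 hosts, 254 usable); 192.168.77.0/25 (114 hosts, 126 usable); 192.168.77.128/25 (101 hosts, 126 usable); 192.168.78.0/28 (14 hosts, 14 usable)


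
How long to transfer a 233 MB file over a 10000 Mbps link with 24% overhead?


Effective throughput = 10000 * (1 - 24/100) = 7600 Mbps
File size in Mb = 233 * 8 = 1864 Mb
Time = 1864 / 7600
Time = 0.2453 seconds


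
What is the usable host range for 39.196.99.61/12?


Network: 39.192.0.0
Broadcast: 39.207.255.255
First usable = network + 1
Last usable = broadcast - 1
Range: 39.192.0.1 to 39.207.255.254


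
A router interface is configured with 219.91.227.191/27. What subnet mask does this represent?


/27 means 27 network bits, 5 host bits
Binary: 11111111111111111111111111100000
Mask: 255.255.255.224


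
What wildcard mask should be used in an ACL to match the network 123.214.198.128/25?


Subnet mask: 255.255.255.128
Wildcard = 255.255.255.255 - subnet mask
255 - 255 = 0
255 - 255 = 0
255 - 255 = 0
255 - 128 = 127
Wildcard: 0.0.0.127


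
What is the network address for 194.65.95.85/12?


IP:   11000010.01000001.01011111.01010101
Mask: 11111111.11110000.00000000.00000000
AND operation:
Net:  11000010.01000000.00000000.00000000
Network: 194.64.0.0/12


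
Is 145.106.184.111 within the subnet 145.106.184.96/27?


Subnet network: 145.106.184.96
Test IP AND mask: 145.106.184.96
Yes, 145.106.184.111 is in 145.106.184.96/27


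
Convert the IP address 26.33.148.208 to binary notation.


26 = 00011010
33 = 00100001
148 = 10010100
208 = 11010000
Binary: 00011010.00100001.10010100.11010000


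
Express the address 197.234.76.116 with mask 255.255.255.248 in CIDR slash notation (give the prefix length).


Binary: 11111111.11111111.11111111.11111000
Count leading 1s
Prefix: /29


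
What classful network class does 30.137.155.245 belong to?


First octet: 30
Binary: 00011110
0xxxxxxx -> Class A (1-126)
Class A, default mask 255.0.0.0 (/8)


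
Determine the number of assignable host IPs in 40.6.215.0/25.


Host bits = 32 - 25 = 7
Total addresses = 2^7 = 128
Usable = total - 2 (network and broadcast)
Usable hosts: 126


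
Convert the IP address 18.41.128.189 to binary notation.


18 = 00010010
41 = 00101001
128 = 10000000
189 = 10111101
Binary: 00010010.00101001.10000000.10111101


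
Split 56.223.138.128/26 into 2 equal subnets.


New prefix = 26 + 1 = 27
Each subnet has 32 addresses
  56.223.138.128/27
  56.223.138.160/27
Subnets: 56.223.138.128/27, 56.223.138.160/27


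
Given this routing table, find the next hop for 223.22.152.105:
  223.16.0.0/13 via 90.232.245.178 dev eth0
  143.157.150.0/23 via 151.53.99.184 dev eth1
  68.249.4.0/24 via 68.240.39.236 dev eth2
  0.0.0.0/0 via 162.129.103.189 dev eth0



Longest prefix match for 223.22.152.105:
  /13 223.16.0.0: MATCH
  /23 143.157.150.0: no
  /24 68.249.4.0: no
  /0 0.0.0.0: MATCH
Selected: next-hop 90.232.245.178 via eth0 (matched /13)


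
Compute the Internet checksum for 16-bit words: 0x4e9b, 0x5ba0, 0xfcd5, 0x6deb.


Sum all words (with carry folding):
+ 0x4e9b = 0x4e9b
+ 0x5ba0 = 0xaa3b
+ 0xfcd5 = 0xa711
+ 0x6deb = 0x14fd
One's complement: ~0x14fd
Checksum = 0xeb02


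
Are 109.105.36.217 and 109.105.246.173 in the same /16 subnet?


Mask: 255.255.0.0
109.105.36.217 AND mask = 109.105.0.0
109.105.246.173 AND mask = 109.105.0.0
Yes, same subnet (109.105.0.0)


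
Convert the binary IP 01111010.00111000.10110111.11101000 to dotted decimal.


01111010 = 122
00111000 = 56
10110111 = 183
11101000 = 232
IP: 122.56.183.232


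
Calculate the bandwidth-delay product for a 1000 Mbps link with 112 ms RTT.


BDP = bandwidth * RTT
= 1000 Mbps * 112 ms
= 1000 * 1e6 * 112 / 1000 bits
= 112000000 bits
= 14000000 bytes
= 13671.875 KB
BDP = 112000000 bits (14000000 bytes)


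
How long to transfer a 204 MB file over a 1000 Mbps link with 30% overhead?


Effective throughput = 1000 * (1 - 30/100) = 700 Mbps
File size in Mb = 204 * 8 = 1632 Mb
Time = 1632 / 700
Time = 2.3314 seconds


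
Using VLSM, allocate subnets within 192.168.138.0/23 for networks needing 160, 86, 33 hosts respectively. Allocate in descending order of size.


160 hosts -> /24 (254 usable): 192.168.138.0/24
86 hosts -> /25 (126 usable): 192.168.139.0/25
33 hosts -> /26 (62 usable): 192.168.139.128/26
Allocation: 192.168.138.0/24 (160 hosts, 254 usable); 192.168.139.0/25 (86 hosts, 126 usable); 192.168.139.128/26 (33 hosts, 62 usable)


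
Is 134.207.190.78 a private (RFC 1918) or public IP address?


RFC 1918 private ranges:
  10.0.0.0/8 (10.0.0.0 - 10.255.255.255)
  172.16.0.0/12 (172.16.0.0 - 172.31.255.255)
  192.168.0.0/16 (192.168.0.0 - 192.168.255.255)
Public (not in any RFC 1918 range)


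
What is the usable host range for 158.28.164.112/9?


Network: 158.0.0.0
Broadcast: 158.127.255.255
First usable = network + 1
Last usable = broadcast - 1
Range: 158.0.0.1 to 158.127.255.254


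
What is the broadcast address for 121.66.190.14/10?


Network: 121.64.0.0/10
Host bits = 22
Set all host bits to 1:
Broadcast: 121.127.255.255


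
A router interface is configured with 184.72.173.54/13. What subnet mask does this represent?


/13 means 13 network bits, 19 host bits
Binary: 11111111111110000000000000000000
Mask: 255.248.0.0


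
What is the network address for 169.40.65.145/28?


IP:   10101001.00101000.01000001.10010001
Mask: 11111111.11111111.11111111.11110000
AND operation:
Net:  10101001.00101000.01000001.10010000
Network: 169.40.65.144/28


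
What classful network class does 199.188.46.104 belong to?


First octet: 199
Binary: 11000111
110xxxxx -> Class C (192-223)
Class C, default mask 255.255.255.0 (/24)


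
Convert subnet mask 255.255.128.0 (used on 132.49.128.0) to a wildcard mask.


Subnet mask: 255.255.128.0
Wildcard = 255.255.255.255 - subnet mask
255 - 255 = 0
255 - 255 = 0
255 - 128 = 127
255 - 0 = 255
Wildcard: 0.0.127.255


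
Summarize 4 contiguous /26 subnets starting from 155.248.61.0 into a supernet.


Original prefix: /26
Number of subnets: 4 = 2^2
New prefix = 26 - 2 = 24
Supernet: 155.248.61.0/24


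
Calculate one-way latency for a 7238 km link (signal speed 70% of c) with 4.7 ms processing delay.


Speed = 0.7 * 3e5 km/s = 210000 km/s
Propagation delay = 7238 / 210000 = 0.0345 s = 34.4667 ms
Processing delay = 4.7 ms
Total one-way latency = 39.1667 ms


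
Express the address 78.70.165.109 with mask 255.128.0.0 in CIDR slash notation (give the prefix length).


Binary: 11111111.10000000.00000000.00000000
Count leading 1s
Prefix: /9


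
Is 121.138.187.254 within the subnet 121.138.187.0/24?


Subnet network: 121.138.187.0
Test IP AND mask: 121.138.187.0
Yes, 121.138.187.254 is in 121.138.187.0/24


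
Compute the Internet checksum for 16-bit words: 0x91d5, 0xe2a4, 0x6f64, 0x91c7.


Sum all words (with carry folding):
+ 0x91d5 = 0x91d5
+ 0xe2a4 = 0x747a
+ 0x6f64 = 0xe3de
+ 0x91c7 = 0x75a6
One's complement: ~0x75a6
Checksum = 0x8a59


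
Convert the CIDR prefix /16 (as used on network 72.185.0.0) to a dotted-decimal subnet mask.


/16 means 16 network bits, 16 host bits
Binary: 11111111111111110000000000000000
Mask: 255.255.0.0


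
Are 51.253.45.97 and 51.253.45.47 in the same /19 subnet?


Mask: 255.255.224.0
51.253.45.97 AND mask = 51.253.32.0
51.253.45.47 AND mask = 51.253.32.0
Yes, same subnet (51.253.32.0)


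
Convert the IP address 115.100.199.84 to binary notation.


115 = 01110011
100 = 01100100
199 = 11000111
84 = 01010100
Binary: 01110011.01100100.11000111.01010100


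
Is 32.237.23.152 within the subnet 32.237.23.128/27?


Subnet network: 32.237.23.128
Test IP AND mask: 32.237.23.128
Yes, 32.237.23.152 is in 32.237.23.128/27


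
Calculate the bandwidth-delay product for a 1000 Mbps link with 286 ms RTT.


BDP = bandwidth * RTT
= 1000 Mbps * 286 ms
= 1000 * 1e6 * 286 / 1000 bits
= 286000000 bits
= 35750000 bytes
= 34912.1094 KB
BDP = 286000000 bits (35750000 bytes)


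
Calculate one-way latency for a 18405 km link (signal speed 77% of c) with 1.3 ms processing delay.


Speed = 0.77 * 3e5 km/s = 231000 km/s
Propagation delay = 18405 / 231000 = 0.0797 s = 79.6753 ms
Processing delay = 1.3 ms
Total one-way latency = 80.9753 ms


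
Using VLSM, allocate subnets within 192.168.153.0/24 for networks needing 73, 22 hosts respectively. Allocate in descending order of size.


73 hosts -> /25 (126 usable): 192.168.153.0/25
22 hosts -> /27 (30 usable): 192.168.153.128/27
Allocation: 192.168.153.0/25 (73 hosts, 126 usable); 192.168.153.128/27 (22 hosts, 30 usable)


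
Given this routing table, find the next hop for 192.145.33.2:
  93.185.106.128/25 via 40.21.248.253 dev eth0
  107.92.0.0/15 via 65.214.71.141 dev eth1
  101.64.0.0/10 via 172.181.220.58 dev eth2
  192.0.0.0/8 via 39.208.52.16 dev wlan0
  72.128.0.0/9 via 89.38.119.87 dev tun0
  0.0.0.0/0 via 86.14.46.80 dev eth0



Longest prefix match for 192.145.33.2:
  /25 93.185.106.128: no
  /15 107.92.0.0: no
  /10 101.64.0.0: no
  /8 192.0.0.0: MATCH
  /9 72.128.0.0: no
  /0 0.0.0.0: MATCH
Selected: next-hop 39.208.52.16 via wlan0 (matched /8)


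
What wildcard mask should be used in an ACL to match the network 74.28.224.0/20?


Subnet mask: 255.255.240.0
Wildcard = 255.255.255.255 - subnet mask
255 - 255 = 0
255 - 255 = 0
255 - 240 = 15
255 - 0 = 255
Wildcard: 0.0.15.255


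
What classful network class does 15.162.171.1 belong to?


First octet: 15
Binary: 00001111
0xxxxxxx -> Class A (1-126)
Class A, default mask 255.0.0.0 (/8)


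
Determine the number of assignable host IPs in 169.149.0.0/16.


Host bits = 32 - 16 = 16
Total addresses = 2^16 = 65536
Usable = total - 2 (network and broadcast)
Usable hosts: 65534


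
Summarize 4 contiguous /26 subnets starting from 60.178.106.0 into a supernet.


Original prefix: /26
Number of subnets: 4 = 2^2
New prefix = 26 - 2 = 24
Supernet: 60.178.106.0/24


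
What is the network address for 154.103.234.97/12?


IP:   10011010.01100111.11101010.01100001
Mask: 11111111.11110000.00000000.00000000
AND operation:
Net:  10011010.01100000.00000000.00000000
Network: 154.96.0.0/12


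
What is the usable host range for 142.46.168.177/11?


Network: 142.32.0.0
Broadcast: 142.63.255.255
First usable = network + 1
Last usable = broadcast - 1
Range: 142.32.0.1 to 142.63.255.254


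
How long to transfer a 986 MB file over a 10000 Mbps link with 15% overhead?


Effective throughput = 10000 * (1 - 15/100) = 8500 Mbps
File size in Mb = 986 * 8 = 7888 Mb
Time = 7888 / 8500
Time = 0.928 seconds


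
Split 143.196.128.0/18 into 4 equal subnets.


New prefix = 18 + 2 = 20
Each subnet has 4096 addresses
  143.196.128.0/20
  143.196.144.0/20
  143.196.160.0/20
  143.196.176.0/20
Subnets: 143.196.128.0/20, 143.196.144.0/20, 143.196.160.0/20, 143.196.176.0/20


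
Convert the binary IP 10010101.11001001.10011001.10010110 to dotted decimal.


10010101 = 149
11001001 = 201
10011001 = 153
10010110 = 150
IP: 149.201.153.150


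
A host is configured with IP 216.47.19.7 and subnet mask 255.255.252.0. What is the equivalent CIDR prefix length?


Binary: 11111111.11111111.11111100.00000000
Count leading 1s
Prefix: /22


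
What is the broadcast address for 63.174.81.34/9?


Network: 63.128.0.0/9
Host bits = 23
Set all host bits to 1:
Broadcast: 63.255.255.255


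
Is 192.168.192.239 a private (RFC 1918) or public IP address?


RFC 1918 private ranges:
  10.0.0.0/8 (10.0.0.0 - 10.255.255.255)
  172.16.0.0/12 (172.16.0.0 - 172.31.255.255)
  192.168.0.0/16 (192.168.0.0 - 192.168.255.255)
Private (in 192.168.0.0/16)


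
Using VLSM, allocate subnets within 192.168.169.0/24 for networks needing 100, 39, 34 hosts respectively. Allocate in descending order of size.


100 hosts -> /25 (126 usable): 192.168.169.0/25
39 hosts -> /26 (62 usable): 192.168.169.128/26
34 hosts -> /26 (62 usable): 192.168.169.192/26
Allocation: 192.168.169.0/25 (100 hosts, 126 usable); 192.168.169.128/26 (39 hosts, 62 usable); 192.168.169.192/26 (34 hosts, 62 usable)


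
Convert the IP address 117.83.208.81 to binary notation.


117 = 01110101
83 = 01010011
208 = 11010000
81 = 01010001
Binary: 01110101.01010011.11010000.01010001


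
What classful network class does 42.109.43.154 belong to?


First octet: 42
Binary: 00101010
0xxxxxxx -> Class A (1-126)
Class A, default mask 255.0.0.0 (/8)


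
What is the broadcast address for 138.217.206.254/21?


Network: 138.217.200.0/21
Host bits = 11
Set all host bits to 1:
Broadcast: 138.217.207.255


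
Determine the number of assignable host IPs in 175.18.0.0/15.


Host bits = 32 - 15 = 17
Total addresses = 2^17 = 131072
Usable = total - 2 (network and broadcast)
Usable hosts: 131070


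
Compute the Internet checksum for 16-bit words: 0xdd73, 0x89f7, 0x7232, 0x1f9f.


Sum all words (with carry folding):
+ 0xdd73 = 0xdd73
+ 0x89f7 = 0x676b
+ 0x7232 = 0xd99d
+ 0x1f9f = 0xf93c
One's complement: ~0xf93c
Checksum = 0x06c3


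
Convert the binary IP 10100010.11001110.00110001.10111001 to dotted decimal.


10100010 = 162
11001110 = 206
00110001 = 49
10111001 = 185
IP: 162.206.49.185


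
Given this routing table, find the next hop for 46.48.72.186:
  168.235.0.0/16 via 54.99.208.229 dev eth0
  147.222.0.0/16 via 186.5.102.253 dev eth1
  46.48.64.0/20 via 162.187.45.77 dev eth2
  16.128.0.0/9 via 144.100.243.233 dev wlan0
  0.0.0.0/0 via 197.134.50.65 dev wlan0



Longest prefix match for 46.48.72.186:
  /16 168.235.0.0: no
  /16 147.222.0.0: no
  /20 46.48.64.0: MATCH
  /9 16.128.0.0: no
  /0 0.0.0.0: MATCH
Selected: next-hop 162.187.45.77 via eth2 (matched /20)


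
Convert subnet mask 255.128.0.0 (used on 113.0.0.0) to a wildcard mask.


Subnet mask: 255.128.0.0
Wildcard = 255.255.255.255 - subnet mask
255 - 255 = 0
255 - 128 = 127
255 - 0 = 255
255 - 0 = 255
Wildcard: 0.127.255.255


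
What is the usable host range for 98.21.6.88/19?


Network: 98.21.0.0
Broadcast: 98.21.31.255
First usable = network + 1
Last usable = broadcast - 1
Range: 98.21.0.1 to 98.21.31.254


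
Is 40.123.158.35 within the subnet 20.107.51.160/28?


Subnet network: 20.107.51.160
Test IP AND mask: 40.123.158.32
No, 40.123.158.35 is not in 20.107.51.160/28


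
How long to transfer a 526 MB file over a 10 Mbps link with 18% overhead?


Effective throughput = 10 * (1 - 18/100) = 8.2 Mbps
File size in Mb = 526 * 8 = 4208 Mb
Time = 4208 / 8.2
Time = 513.1707 seconds


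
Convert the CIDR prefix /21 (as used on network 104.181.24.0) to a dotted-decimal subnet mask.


/21 means 21 network bits, 11 host bits
Binary: 11111111111111111111100000000000
Mask: 255.255.248.0


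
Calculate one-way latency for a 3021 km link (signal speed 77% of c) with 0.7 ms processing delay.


Speed = 0.77 * 3e5 km/s = 231000 km/s
Propagation delay = 3021 / 231000 = 0.0131 s = 13.0779 ms
Processing delay = 0.7 ms
Total one-way latency = 13.7779 ms


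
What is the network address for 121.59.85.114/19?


IP:   01111001.00111011.01010101.01110010
Mask: 11111111.11111111.11100000.00000000
AND operation:
Net:  01111001.00111011.01000000.00000000
Network: 121.59.64.0/19


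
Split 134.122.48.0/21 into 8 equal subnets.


New prefix = 21 + 3 = 24
Each subnet has 256 addresses
  134.122.48.0/24
  134.122.49.0/24
  134.122.50.0/24
  134.122.51.0/24
  134.122.52.0/24
  134.122.53.0/24
  134.122.54.0/24
  134.122.55.0/24
Subnets: 134.122.48.0/24, 134.122.49.0/24, 134.122.50.0/24, 134.122.51.0/24, 134.122.52.0/24, 134.122.53.0/24, 134.122.54.0/24, 134.122.55.0/24


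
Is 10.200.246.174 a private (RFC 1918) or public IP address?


RFC 1918 private ranges:
  10.0.0.0/8 (10.0.0.0 - 10.255.255.255)
  172.16.0.0/12 (172.16.0.0 - 172.31.255.255)
  192.168.0.0/16 (192.168.0.0 - 192.168.255.255)
Private (in 10.0.0.0/8)


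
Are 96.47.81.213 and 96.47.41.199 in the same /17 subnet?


Mask: 255.255.128.0
96.47.81.213 AND mask = 96.47.0.0
96.47.41.199 AND mask = 96.47.0.0
Yes, same subnet (96.47.0.0)


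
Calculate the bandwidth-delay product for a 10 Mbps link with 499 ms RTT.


BDP = bandwidth * RTT
= 10 Mbps * 499 ms
= 10 * 1e6 * 499 / 1000 bits
= 4990000 bits
= 623750 bytes
= 609.1309 KB
BDP = 4990000 bits (623750 bytes)


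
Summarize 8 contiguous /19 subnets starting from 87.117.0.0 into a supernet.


Original prefix: /19
Number of subnets: 8 = 2^3
New prefix = 19 - 3 = 16
Supernet: 87.117.0.0/16


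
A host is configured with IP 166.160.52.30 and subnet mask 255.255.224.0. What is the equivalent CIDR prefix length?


Binary: 11111111.11111111.11100000.00000000
Count leading 1s
Prefix: /19


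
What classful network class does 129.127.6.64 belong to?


First octet: 129
Binary: 10000001
10xxxxxx -> Class B (128-191)
Class B, default mask 255.255.0.0 (/16)


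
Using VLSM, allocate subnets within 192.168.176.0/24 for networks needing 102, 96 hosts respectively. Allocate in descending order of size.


102 hosts -> /25 (126 usable): 192.168.176.0/25
96 hosts -> /25 (126 usable): 192.168.176.128/25
Allocation: 192.168.176.0/25 (102 hosts, 126 usable); 192.168.176.128/25 (96 hosts, 126 usable)


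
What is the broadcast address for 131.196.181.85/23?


Network: 131.196.180.0/23
Host bits = 9
Set all host bits to 1:
Broadcast: 131.196.181.255


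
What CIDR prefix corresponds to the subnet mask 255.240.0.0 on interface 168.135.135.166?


Binary: 11111111.11110000.00000000.00000000
Count leading 1s
Prefix: /12


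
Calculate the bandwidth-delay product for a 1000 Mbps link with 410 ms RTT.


BDP = bandwidth * RTT
= 1000 Mbps * 410 ms
= 1000 * 1e6 * 410 / 1000 bits
= 410000000 bits
= 51250000 bytes
= 50048.8281 KB
BDP = 410000000 bits (51250000 bytes)


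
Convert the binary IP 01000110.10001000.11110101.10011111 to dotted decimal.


01000110 = 70
10001000 = 136
11110101 = 245
10011111 = 159
IP: 70.136.245.159


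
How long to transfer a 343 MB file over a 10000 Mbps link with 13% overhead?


Effective throughput = 10000 * (1 - 13/100) = 8700 Mbps
File size in Mb = 343 * 8 = 2744 Mb
Time = 2744 / 8700
Time = 0.3154 seconds


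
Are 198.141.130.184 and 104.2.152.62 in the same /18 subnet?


Mask: 255.255.192.0
198.141.130.184 AND mask = 198.141.128.0
104.2.152.62 AND mask = 104.2.128.0
No, different subnets (198.141.128.0 vs 104.2.128.0)


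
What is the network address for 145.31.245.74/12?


IP:   10010001.00011111.11110101.01001010
Mask: 11111111.11110000.00000000.00000000
AND operation:
Net:  10010001.00010000.00000000.00000000
Network: 145.16.0.0/12


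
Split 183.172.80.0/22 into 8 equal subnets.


New prefix = 22 + 3 = 25
Each subnet has 128 addresses
  183.172.80.0/25
  183.172.80.128/25
  183.172.81.0/25
  183.172.81.128/25
  183.172.82.0/25
  183.172.82.128/25
  183.172.83.0/25
  183.172.83.128/25
Subnets: 183.172.80.0/25, 183.172.80.128/25, 183.172.81.0/25, 183.172.81.128/25, 183.172.82.0/25, 183.172.82.128/25, 183.172.83.0/25, 183.172.83.128/25


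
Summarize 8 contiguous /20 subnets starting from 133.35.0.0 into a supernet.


Original prefix: /20
Number of subnets: 8 = 2^3
New prefix = 20 - 3 = 17
Supernet: 133.35.0.0/17


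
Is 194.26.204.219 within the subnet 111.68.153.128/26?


Subnet network: 111.68.153.128
Test IP AND mask: 194.26.204.192
No, 194.26.204.219 is not in 111.68.153.128/26


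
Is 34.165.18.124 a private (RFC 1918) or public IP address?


RFC 1918 private ranges:
  10.0.0.0/8 (10.0.0.0 - 10.255.255.255)
  172.16.0.0/12 (172.16.0.0 - 172.31.255.255)
  192.168.0.0/16 (192.168.0.0 - 192.168.255.255)
Public (not in any RFC 1918 range)


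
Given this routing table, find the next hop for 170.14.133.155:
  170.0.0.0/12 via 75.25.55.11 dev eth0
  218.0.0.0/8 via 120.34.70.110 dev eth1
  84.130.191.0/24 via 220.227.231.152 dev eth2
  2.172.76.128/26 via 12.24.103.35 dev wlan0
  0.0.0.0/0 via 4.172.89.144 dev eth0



Longest prefix match for 170.14.133.155:
  /12 170.0.0.0: MATCH
  /8 218.0.0.0: no
  /24 84.130.191.0: no
  /26 2.172.76.128: no
  /0 0.0.0.0: MATCH
Selected: next-hop 75.25.55.11 via eth0 (matched /12)


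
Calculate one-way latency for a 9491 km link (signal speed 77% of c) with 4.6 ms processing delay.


Speed = 0.77 * 3e5 km/s = 231000 km/s
Propagation delay = 9491 / 231000 = 0.0411 s = 41.0866 ms
Processing delay = 4.6 ms
Total one-way latency = 45.6866 ms


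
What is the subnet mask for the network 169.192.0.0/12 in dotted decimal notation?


/12 means 12 network bits, 20 host bits
Binary: 11111111111100000000000000000000
Mask: 255.240.0.0


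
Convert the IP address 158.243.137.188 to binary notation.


158 = 10011110
243 = 11110011
137 = 10001001
188 = 10111100
Binary: 10011110.11110011.10001001.10111100


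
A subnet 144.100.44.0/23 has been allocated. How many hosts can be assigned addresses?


Host bits = 32 - 23 = 9
Total addresses = 2^9 = 512
Usable = total - 2 (network and broadcast)
Usable hosts: 510


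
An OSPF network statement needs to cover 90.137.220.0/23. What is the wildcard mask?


Subnet mask: 255.255.254.0
Wildcard = 255.255.255.255 - subnet mask
255 - 255 = 0
255 - 255 = 0
255 - 254 = 1
255 - 0 = 255
Wildcard: 0.0.1.255


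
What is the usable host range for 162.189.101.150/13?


Network: 162.184.0.0
Broadcast: 162.191.255.255
First usable = network + 1
Last usable = broadcast - 1
Range: 162.184.0.1 to 162.191.255.254


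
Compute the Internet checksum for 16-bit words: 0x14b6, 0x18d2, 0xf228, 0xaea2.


Sum all words (with carry folding):
+ 0x14b6 = 0x14b6
+ 0x18d2 = 0x2d88
+ 0xf228 = 0x1fb1
+ 0xaea2 = 0xce53
One's complement: ~0xce53
Checksum = 0x31ac


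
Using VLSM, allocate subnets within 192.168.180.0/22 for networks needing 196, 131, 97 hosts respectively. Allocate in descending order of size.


196 hosts -> /24 (254 usable): 192.168.180.0/24
131 hosts -> /24 (254 usable): 192.168.181.0/24
97 hosts -> /25 (126 usable): 192.168.182.0/25
Allocation: 192.168.180.0/24 (196 hosts, 254 usable); 192.168.181.0/24 (131 hosts, 254 usable); 192.168.182.0/25 (97 hosts, 126 usable)


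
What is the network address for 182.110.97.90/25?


IP:   10110110.01101110.01100001.01011010
Mask: 11111111.11111111.11111111.10000000
AND operation:
Net:  10110110.01101110.01100001.00000000
Network: 182.110.97.0/25


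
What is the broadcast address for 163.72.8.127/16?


Network: 163.72.0.0/16
Host bits = 16
Set all host bits to 1:
Broadcast: 163.72.255.255


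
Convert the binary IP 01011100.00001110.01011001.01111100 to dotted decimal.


01011100 = 92
00001110 = 14
01011001 = 89
01111100 = 124
IP: 92.14.89.124


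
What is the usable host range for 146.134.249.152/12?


Network: 146.128.0.0
Broadcast: 146.143.255.255
First usable = network + 1
Last usable = broadcast - 1
Range: 146.128.0.1 to 146.143.255.254


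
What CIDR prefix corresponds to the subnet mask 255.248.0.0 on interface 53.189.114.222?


Binary: 11111111.11111000.00000000.00000000
Count leading 1s
Prefix: /13


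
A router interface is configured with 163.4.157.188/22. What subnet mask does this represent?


/22 means 22 network bits, 10 host bits
Binary: 11111111111111111111110000000000
Mask: 255.255.252.0


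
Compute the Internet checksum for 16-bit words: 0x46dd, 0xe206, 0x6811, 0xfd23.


Sum all words (with carry folding):
+ 0x46dd = 0x46dd
+ 0xe206 = 0x28e4
+ 0x6811 = 0x90f5
+ 0xfd23 = 0x8e19
One's complement: ~0x8e19
Checksum = 0x71e6


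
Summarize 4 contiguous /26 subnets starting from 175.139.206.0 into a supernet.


Original prefix: /26
Number of subnets: 4 = 2^2
New prefix = 26 - 2 = 24
Supernet: 175.139.206.0/24


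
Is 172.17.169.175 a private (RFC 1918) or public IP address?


RFC 1918 private ranges:
  10.0.0.0/8 (10.0.0.0 - 10.255.255.255)
  172.16.0.0/12 (172.16.0.0 - 172.31.255.255)
  192.168.0.0/16 (192.168.0.0 - 192.168.255.255)
Private (in 172.16.0.0/12)


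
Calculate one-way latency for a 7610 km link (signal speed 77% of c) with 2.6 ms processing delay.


Speed = 0.77 * 3e5 km/s = 231000 km/s
Propagation delay = 7610 / 231000 = 0.0329 s = 32.9437 ms
Processing delay = 2.6 ms
Total one-way latency = 35.5437 ms


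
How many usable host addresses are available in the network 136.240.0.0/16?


Host bits = 32 - 16 = 16
Total addresses = 2^16 = 65536
Usable = total - 2 (network and broadcast)
Usable hosts: 65534


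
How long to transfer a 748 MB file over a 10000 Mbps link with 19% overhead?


Effective throughput = 10000 * (1 - 19/100) = 8100.0 Mbps
File size in Mb = 748 * 8 = 5984 Mb
Time = 5984 / 8100.0
Time = 0.7388 seconds


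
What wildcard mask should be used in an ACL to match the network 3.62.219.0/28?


Subnet mask: 255.255.255.240
Wildcard = 255.255.255.255 - subnet mask
255 - 255 = 0
255 - 255 = 0
255 - 255 = 0
255 - 240 = 15
Wildcard: 0.0.0.15


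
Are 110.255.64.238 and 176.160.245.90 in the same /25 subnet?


Mask: 255.255.255.128
110.255.64.238 AND mask = 110.255.64.128
176.160.245.90 AND mask = 176.160.245.0
No, different subnets (110.255.64.128 vs 176.160.245.0)


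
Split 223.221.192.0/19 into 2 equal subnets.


New prefix = 19 + 1 = 20
Each subnet has 4096 addresses
  223.221.192.0/20
  223.221.208.0/20
Subnets: 223.221.192.0/20, 223.221.208.0/20


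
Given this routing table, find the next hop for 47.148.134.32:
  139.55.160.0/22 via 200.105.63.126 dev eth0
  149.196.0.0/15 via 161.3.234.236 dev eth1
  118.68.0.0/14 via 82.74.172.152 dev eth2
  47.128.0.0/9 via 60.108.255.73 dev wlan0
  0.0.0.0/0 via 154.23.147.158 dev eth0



Longest prefix match for 47.148.134.32:
  /22 139.55.160.0: no
  /15 149.196.0.0: no
  /14 118.68.0.0: no
  /9 47.128.0.0: MATCH
  /0 0.0.0.0: MATCH
Selected: next-hop 60.108.255.73 via wlan0 (matched /9)


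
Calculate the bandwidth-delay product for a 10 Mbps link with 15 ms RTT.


BDP = bandwidth * RTT
= 10 Mbps * 15 ms
= 10 * 1e6 * 15 / 1000 bits
= 150000 bits
= 18750 bytes
= 18.3105 KB
BDP = 150000 bits (18750 bytes)


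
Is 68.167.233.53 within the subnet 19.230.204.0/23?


Subnet network: 19.230.204.0
Test IP AND mask: 68.167.232.0
No, 68.167.233.53 is not in 19.230.204.0/23


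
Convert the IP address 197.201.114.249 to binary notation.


197 = 11000101
201 = 11001001
114 = 01110010
249 = 11111001
Binary: 11000101.11001001.01110010.11111001


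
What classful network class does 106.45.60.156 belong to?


First octet: 106
Binary: 01101010
0xxxxxxx -> Class A (1-126)
Class A, default mask 255.0.0.0 (/8)


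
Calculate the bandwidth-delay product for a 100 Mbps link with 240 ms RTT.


BDP = bandwidth * RTT
= 100 Mbps * 240 ms
= 100 * 1e6 * 240 / 1000 bits
= 24000000 bits
= 3000000 bytes
= 2929.6875 KB
BDP = 24000000 bits (3000000 bytes)


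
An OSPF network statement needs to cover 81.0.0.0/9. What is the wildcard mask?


Subnet mask: 255.128.0.0
Wildcard = 255.255.255.255 - subnet mask
255 - 255 = 0
255 - 128 = 127
255 - 0 = 255
255 - 0 = 255
Wildcard: 0.127.255.255


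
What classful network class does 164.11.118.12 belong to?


First octet: 164
Binary: 10100100
10xxxxxx -> Class B (128-191)
Class B, default mask 255.255.0.0 (/16)


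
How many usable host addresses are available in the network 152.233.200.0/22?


Host bits = 32 - 22 = 10
Total addresses = 2^10 = 1024
Usable = total - 2 (network and broadcast)
Usable hosts: 1022


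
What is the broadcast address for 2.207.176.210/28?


Network: 2.207.176.208/28
Host bits = 4
Set all host bits to 1:
Broadcast: 2.207.176.223


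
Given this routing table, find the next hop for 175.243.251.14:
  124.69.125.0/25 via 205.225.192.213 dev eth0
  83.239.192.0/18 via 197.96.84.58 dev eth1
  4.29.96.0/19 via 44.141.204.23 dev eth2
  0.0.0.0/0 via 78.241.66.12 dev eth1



Longest prefix match for 175.243.251.14:
  /25 124.69.125.0: no
  /18 83.239.192.0: no
  /19 4.29.96.0: no
  /0 0.0.0.0: MATCH
Selected: next-hop 78.241.66.12 via eth1 (matched /0)
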